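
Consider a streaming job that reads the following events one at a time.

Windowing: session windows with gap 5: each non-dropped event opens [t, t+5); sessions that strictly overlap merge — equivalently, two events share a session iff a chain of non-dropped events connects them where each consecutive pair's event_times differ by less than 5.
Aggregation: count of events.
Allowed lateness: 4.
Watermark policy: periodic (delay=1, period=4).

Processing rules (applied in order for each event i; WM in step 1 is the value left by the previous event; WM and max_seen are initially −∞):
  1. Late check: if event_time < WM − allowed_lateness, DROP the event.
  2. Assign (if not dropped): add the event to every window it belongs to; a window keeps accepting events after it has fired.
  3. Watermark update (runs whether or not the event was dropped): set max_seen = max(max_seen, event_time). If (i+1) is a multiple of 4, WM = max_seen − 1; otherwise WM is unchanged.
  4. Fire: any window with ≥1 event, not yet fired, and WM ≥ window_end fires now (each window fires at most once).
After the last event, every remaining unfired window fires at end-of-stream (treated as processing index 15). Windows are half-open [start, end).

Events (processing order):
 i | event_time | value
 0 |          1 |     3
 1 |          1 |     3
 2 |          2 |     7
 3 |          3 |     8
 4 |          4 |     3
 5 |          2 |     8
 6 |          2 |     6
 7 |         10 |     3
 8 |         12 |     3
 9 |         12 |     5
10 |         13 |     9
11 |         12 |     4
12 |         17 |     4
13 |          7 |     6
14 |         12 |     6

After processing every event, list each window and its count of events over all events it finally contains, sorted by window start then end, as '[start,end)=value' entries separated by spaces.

[1,9)=7 [10,22)=7

i=0 t=1 v=3: → [1,6); WM=−∞
i=1 t=1 v=3: → [1,6); WM=−∞
i=2 t=2 v=7: → [1,7); WM=−∞
i=3 t=3 v=8: → [1,8); WM=2
i=4 t=4 v=3: → [1,9); WM=2
i=5 t=2 v=8: → [1,9); WM=2
i=6 t=2 v=6: → [1,9); WM=2
i=7 t=10 v=3: → [10,15); WM=9
i=8 t=12 v=3: → [10,17); WM=9
i=9 t=12 v=5: → [10,17); WM=9
i=10 t=13 v=9: → [10,18); WM=9
i=11 t=12 v=4: → [10,18); WM=12
i=12 t=17 v=4: → [10,22); WM=12
i=13 t=7 v=6: DROP (t<12-4); WM=12
i=14 t=12 v=6: → [10,22); WM=12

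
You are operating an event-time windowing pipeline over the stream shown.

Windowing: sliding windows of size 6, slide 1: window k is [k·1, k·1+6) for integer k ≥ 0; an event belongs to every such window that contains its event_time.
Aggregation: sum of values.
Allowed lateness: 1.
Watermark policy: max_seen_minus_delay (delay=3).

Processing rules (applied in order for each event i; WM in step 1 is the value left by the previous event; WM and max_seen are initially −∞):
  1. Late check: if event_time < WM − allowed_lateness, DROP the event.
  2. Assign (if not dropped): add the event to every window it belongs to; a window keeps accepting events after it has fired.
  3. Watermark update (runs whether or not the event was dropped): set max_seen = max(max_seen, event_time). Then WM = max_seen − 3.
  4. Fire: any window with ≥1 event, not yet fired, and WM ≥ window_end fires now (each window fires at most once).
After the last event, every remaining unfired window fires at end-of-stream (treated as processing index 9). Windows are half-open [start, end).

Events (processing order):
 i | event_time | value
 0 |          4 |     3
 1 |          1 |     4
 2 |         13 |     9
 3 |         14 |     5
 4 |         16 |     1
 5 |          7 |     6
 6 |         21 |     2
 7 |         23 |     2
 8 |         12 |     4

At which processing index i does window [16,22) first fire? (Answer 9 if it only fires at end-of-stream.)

i=0 t=4 v=3: → [4,10),[3,9),[2,8),[1,7),[0,6); WM=1
i=1 t=1 v=4: → [1,7),[0,6); WM=1
i=2 t=13 v=9: → [13,19),[12,18),[11,17),[10,16),[9,15),[8,14); WM=10; [0,6) fires=7 [1,7) fires=7 [2,8) fires=3 [3,9) fires=3 [4,10) fires=3
i=3 t=14 v=5: → [14,20),[13,19),[12,18),[11,17),[10,16),[9,15); WM=11
i=4 t=16 v=1: → [16,22),[15,21),[14,20),[13,19),[12,18),[11,17); WM=13
i=5 t=7 v=6: DROP (t<13-1); WM=13
i=6 t=21 v=2: → [21,27),[20,26),[19,25),[18,24),[17,23),[16,22); WM=18; [8,14) fires=9 [9,15) fires=14 [10,16) fires=14 [11,17) fires=15 [12,18) fires=15
i=7 t=23 v=2: → [23,29),[22,28),[21,27),[20,26),[19,25),[18,24); WM=20; [13,19) fires=15 [14,20) fires=6
i=8 t=12 v=4: DROP (t<20-1); WM=20

9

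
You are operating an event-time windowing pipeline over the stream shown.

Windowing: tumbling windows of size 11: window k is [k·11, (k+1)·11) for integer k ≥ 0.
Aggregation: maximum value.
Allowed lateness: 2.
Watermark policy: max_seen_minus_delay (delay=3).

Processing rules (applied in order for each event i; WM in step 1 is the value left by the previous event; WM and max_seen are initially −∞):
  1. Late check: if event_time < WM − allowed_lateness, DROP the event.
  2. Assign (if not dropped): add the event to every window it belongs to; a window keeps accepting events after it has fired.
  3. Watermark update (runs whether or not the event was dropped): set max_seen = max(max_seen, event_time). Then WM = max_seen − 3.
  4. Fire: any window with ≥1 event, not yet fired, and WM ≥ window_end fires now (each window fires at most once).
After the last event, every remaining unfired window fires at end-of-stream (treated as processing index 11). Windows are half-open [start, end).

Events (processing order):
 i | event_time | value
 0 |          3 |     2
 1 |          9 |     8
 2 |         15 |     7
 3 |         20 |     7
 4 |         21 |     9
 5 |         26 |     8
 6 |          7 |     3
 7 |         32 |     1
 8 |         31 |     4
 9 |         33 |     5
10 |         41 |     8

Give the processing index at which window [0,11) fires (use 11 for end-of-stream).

2

i=0 t=3 v=2: → [0,11); WM=0
i=1 t=9 v=8: → [0,11); WM=6
i=2 t=15 v=7: → [11,22); WM=12; [0,11) fires=8
i=3 t=20 v=7: → [11,22); WM=17
i=4 t=21 v=9: → [11,22); WM=18
i=5 t=26 v=8: → [22,33); WM=23; [11,22) fires=9
i=6 t=7 v=3: DROP (t<23-2); WM=23
i=7 t=32 v=1: → [22,33); WM=29
i=8 t=31 v=4: → [22,33); WM=29
i=9 t=33 v=5: → [33,44); WM=30
i=10 t=41 v=8: → [33,44); WM=38; [22,33) fires=8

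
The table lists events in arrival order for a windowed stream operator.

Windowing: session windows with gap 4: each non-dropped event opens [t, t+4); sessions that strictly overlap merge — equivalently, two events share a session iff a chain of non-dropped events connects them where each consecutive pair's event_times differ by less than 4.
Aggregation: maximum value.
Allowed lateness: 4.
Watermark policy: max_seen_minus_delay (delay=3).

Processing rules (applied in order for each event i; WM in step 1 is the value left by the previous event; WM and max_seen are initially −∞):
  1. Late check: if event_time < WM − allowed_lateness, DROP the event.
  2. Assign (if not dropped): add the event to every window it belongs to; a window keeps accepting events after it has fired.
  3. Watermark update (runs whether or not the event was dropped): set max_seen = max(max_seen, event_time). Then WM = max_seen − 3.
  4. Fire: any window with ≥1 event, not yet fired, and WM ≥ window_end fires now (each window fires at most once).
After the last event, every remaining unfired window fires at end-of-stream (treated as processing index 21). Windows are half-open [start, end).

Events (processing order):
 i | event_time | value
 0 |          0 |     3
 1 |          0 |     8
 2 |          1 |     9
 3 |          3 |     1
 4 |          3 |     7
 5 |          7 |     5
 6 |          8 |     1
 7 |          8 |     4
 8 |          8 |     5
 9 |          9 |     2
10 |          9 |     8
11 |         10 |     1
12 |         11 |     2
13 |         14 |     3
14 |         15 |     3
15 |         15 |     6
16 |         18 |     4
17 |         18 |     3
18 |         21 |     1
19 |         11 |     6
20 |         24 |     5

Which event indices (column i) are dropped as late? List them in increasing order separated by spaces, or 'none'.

i=0 t=0 v=3: → [0,4); WM=-3
i=1 t=0 v=8: → [0,4); WM=-3
i=2 t=1 v=9: → [0,5); WM=-2
i=3 t=3 v=1: → [0,7); WM=0
i=4 t=3 v=7: → [0,7); WM=0
i=5 t=7 v=5: → [7,11); WM=4
i=6 t=8 v=1: → [7,12); WM=5
i=7 t=8 v=4: → [7,12); WM=5
i=8 t=8 v=5: → [7,12); WM=5
i=9 t=9 v=2: → [7,13); WM=6
i=10 t=9 v=8: → [7,13); WM=6
i=11 t=10 v=1: → [7,14); WM=7
i=12 t=11 v=2: → [7,15); WM=8
i=13 t=14 v=3: → [7,18); WM=11
i=14 t=15 v=3: → [7,19); WM=12
i=15 t=15 v=6: → [7,19); WM=12
i=16 t=18 v=4: → [7,22); WM=15
i=17 t=18 v=3: → [7,22); WM=15
i=18 t=21 v=1: → [7,25); WM=18
i=19 t=11 v=6: DROP (t<18-4); WM=18
i=20 t=24 v=5: → [7,28); WM=21

19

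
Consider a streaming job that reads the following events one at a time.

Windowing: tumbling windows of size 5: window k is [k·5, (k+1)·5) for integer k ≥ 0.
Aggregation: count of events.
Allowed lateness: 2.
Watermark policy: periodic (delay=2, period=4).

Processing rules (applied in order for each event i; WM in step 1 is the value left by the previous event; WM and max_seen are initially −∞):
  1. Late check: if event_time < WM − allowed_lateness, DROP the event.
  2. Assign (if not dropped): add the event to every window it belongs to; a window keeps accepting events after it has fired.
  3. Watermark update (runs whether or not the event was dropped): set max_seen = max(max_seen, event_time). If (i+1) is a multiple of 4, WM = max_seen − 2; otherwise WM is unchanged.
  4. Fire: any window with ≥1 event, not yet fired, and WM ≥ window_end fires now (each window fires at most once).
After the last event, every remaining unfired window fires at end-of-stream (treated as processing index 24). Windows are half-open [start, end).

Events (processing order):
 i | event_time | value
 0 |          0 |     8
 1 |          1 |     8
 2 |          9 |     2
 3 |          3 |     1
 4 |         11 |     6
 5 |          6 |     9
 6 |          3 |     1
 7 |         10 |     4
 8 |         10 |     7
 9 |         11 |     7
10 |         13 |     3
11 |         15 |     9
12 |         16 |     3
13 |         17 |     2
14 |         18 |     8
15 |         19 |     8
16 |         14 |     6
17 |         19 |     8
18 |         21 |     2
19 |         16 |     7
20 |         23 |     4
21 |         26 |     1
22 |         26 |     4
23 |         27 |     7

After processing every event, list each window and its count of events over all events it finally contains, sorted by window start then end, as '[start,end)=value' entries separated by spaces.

[0,5)=3 [5,10)=2 [10,15)=5 [15,20)=7 [20,25)=2 [25,30)=3

i=0 t=0 v=8: → [0,5); WM=−∞
i=1 t=1 v=8: → [0,5); WM=−∞
i=2 t=9 v=2: → [5,10); WM=−∞
i=3 t=3 v=1: → [0,5); WM=7; [0,5) fires=3
i=4 t=11 v=6: → [10,15); WM=7
i=5 t=6 v=9: → [5,10); WM=7
i=6 t=3 v=1: DROP (t<7-2); WM=7
i=7 t=10 v=4: → [10,15); WM=9
i=8 t=10 v=7: → [10,15); WM=9
i=9 t=11 v=7: → [10,15); WM=9
i=10 t=13 v=3: → [10,15); WM=9
i=11 t=15 v=9: → [15,20); WM=13; [5,10) fires=2
i=12 t=16 v=3: → [15,20); WM=13
i=13 t=17 v=2: → [15,20); WM=13
i=14 t=18 v=8: → [15,20); WM=13
i=15 t=19 v=8: → [15,20); WM=17; [10,15) fires=5
i=16 t=14 v=6: DROP (t<17-2); WM=17
i=17 t=19 v=8: → [15,20); WM=17
i=18 t=21 v=2: → [20,25); WM=17
i=19 t=16 v=7: → [15,20); WM=19
i=20 t=23 v=4: → [20,25); WM=19
i=21 t=26 v=1: → [25,30); WM=19
i=22 t=26 v=4: → [25,30); WM=19
i=23 t=27 v=7: → [25,30); WM=25; [15,20) fires=7 [20,25) fires=2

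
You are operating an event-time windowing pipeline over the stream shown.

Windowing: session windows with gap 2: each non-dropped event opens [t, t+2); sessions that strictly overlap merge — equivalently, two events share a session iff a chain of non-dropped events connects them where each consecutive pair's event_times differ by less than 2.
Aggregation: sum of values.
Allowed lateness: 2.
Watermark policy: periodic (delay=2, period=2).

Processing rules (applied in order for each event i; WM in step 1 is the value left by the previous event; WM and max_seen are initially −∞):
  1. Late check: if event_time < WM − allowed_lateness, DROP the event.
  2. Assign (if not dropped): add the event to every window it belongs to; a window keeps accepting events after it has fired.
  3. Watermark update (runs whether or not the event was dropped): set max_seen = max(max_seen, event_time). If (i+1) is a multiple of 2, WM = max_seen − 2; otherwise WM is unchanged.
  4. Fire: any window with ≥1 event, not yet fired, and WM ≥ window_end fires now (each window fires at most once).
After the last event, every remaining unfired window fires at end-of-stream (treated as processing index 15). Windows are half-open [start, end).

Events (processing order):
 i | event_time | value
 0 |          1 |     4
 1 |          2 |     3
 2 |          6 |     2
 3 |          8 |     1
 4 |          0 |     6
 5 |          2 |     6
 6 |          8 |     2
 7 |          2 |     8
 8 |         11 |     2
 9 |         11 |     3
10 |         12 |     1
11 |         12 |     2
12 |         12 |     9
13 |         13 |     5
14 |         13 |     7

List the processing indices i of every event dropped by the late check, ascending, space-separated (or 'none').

4 5 7

i=0 t=1 v=4: → [1,3); WM=−∞
i=1 t=2 v=3: → [1,4); WM=0
i=2 t=6 v=2: → [6,8); WM=0
i=3 t=8 v=1: → [8,10); WM=6
i=4 t=0 v=6: DROP (t<6-2); WM=6
i=5 t=2 v=6: DROP (t<6-2); WM=6
i=6 t=8 v=2: → [8,10); WM=6
i=7 t=2 v=8: DROP (t<6-2); WM=6
i=8 t=11 v=2: → [11,13); WM=6
i=9 t=11 v=3: → [11,13); WM=9
i=10 t=12 v=1: → [11,14); WM=9
i=11 t=12 v=2: → [11,14); WM=10
i=12 t=12 v=9: → [11,14); WM=10
i=13 t=13 v=5: → [11,15); WM=11
i=14 t=13 v=7: → [11,15); WM=11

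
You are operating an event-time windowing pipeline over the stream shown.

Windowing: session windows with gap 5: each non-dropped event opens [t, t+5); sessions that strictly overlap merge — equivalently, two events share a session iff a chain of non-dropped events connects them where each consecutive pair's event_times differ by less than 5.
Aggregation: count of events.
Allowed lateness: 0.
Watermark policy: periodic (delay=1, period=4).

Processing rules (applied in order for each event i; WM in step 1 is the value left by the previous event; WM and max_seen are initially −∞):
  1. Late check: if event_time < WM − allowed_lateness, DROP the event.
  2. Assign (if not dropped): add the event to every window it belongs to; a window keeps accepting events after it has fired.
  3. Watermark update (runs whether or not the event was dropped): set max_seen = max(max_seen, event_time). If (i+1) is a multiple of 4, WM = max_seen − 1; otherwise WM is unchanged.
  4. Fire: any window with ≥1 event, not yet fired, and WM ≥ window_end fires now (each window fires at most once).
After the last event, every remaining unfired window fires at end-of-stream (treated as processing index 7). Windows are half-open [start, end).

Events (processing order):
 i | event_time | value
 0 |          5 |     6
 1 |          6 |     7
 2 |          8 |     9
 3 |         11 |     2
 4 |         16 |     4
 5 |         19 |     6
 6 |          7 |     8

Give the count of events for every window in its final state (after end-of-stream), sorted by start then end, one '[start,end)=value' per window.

[5,16)=4 [16,24)=2

i=0 t=5 v=6: → [5,10); WM=−∞
i=1 t=6 v=7: → [5,11); WM=−∞
i=2 t=8 v=9: → [5,13); WM=−∞
i=3 t=11 v=2: → [5,16); WM=10
i=4 t=16 v=4: → [16,21); WM=10
i=5 t=19 v=6: → [16,24); WM=10
i=6 t=7 v=8: DROP (t<10-0); WM=10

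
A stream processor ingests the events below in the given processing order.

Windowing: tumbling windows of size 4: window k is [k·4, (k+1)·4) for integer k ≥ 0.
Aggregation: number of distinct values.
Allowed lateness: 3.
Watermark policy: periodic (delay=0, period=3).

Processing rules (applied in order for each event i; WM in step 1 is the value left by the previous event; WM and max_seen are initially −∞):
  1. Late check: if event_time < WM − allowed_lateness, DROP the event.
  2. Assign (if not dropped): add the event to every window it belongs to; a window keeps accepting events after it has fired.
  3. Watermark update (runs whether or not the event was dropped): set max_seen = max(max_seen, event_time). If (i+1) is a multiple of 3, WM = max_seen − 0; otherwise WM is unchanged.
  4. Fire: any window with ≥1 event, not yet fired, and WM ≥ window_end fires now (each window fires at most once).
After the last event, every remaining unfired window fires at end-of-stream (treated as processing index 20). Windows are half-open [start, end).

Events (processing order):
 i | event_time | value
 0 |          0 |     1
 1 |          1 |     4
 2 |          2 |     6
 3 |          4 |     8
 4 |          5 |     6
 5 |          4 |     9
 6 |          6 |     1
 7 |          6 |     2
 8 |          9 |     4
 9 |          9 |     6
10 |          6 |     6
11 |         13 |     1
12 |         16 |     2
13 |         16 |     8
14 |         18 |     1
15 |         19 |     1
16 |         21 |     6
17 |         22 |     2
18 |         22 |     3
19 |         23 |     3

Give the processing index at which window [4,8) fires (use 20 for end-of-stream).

8

i=0 t=0 v=1: → [0,4); WM=−∞
i=1 t=1 v=4: → [0,4); WM=−∞
i=2 t=2 v=6: → [0,4); WM=2
i=3 t=4 v=8: → [4,8); WM=2
i=4 t=5 v=6: → [4,8); WM=2
i=5 t=4 v=9: → [4,8); WM=5; [0,4) fires=3
i=6 t=6 v=1: → [4,8); WM=5
i=7 t=6 v=2: → [4,8); WM=5
i=8 t=9 v=4: → [8,12); WM=9; [4,8) fires=5
i=9 t=9 v=6: → [8,12); WM=9
i=10 t=6 v=6: → [4,8); WM=9
i=11 t=13 v=1: → [12,16); WM=13; [8,12) fires=2
i=12 t=16 v=2: → [16,20); WM=13
i=13 t=16 v=8: → [16,20); WM=13
i=14 t=18 v=1: → [16,20); WM=18; [12,16) fires=1
i=15 t=19 v=1: → [16,20); WM=18
i=16 t=21 v=6: → [20,24); WM=18
i=17 t=22 v=2: → [20,24); WM=22; [16,20) fires=3
i=18 t=22 v=3: → [20,24); WM=22
i=19 t=23 v=3: → [20,24); WM=22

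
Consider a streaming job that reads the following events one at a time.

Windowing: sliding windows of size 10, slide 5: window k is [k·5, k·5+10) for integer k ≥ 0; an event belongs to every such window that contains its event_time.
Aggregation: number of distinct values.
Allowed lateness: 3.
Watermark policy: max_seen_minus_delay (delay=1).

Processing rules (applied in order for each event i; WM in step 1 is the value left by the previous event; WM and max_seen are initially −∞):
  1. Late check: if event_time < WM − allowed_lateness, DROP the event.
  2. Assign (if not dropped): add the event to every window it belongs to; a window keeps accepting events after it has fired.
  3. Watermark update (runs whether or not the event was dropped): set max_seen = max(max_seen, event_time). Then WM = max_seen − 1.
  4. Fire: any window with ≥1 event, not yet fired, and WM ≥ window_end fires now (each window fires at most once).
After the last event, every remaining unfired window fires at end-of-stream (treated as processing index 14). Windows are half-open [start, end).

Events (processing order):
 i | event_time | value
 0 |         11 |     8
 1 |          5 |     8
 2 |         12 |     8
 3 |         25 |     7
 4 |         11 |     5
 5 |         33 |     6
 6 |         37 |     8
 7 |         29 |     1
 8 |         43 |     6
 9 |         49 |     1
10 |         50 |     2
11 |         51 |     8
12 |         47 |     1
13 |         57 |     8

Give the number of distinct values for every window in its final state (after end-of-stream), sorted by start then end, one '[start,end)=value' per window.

i=0 t=11 v=8: → [10,20),[5,15); WM=10
i=1 t=5 v=8: DROP (t<10-3); WM=10
i=2 t=12 v=8: → [10,20),[5,15); WM=11
i=3 t=25 v=7: → [25,35),[20,30); WM=24; [5,15) fires=1 [10,20) fires=1
i=4 t=11 v=5: DROP (t<24-3); WM=24
i=5 t=33 v=6: → [30,40),[25,35); WM=32; [20,30) fires=1
i=6 t=37 v=8: → [35,45),[30,40); WM=36; [25,35) fires=2
i=7 t=29 v=1: DROP (t<36-3); WM=36
i=8 t=43 v=6: → [40,50),[35,45); WM=42; [30,40) fires=2
i=9 t=49 v=1: → [45,55),[40,50); WM=48; [35,45) fires=2
i=10 t=50 v=2: → [50,60),[45,55); WM=49
i=11 t=51 v=8: → [50,60),[45,55); WM=50; [40,50) fires=2
i=12 t=47 v=1: → [45,55),[40,50); WM=50
i=13 t=57 v=8: → [55,65),[50,60); WM=56; [45,55) fires=3

[5,15)=1 [10,20)=1 [20,30)=1 [25,35)=2 [30,40)=2 [35,45)=2 [40,50)=2 [45,55)=3 [50,60)=2 [55,65)=1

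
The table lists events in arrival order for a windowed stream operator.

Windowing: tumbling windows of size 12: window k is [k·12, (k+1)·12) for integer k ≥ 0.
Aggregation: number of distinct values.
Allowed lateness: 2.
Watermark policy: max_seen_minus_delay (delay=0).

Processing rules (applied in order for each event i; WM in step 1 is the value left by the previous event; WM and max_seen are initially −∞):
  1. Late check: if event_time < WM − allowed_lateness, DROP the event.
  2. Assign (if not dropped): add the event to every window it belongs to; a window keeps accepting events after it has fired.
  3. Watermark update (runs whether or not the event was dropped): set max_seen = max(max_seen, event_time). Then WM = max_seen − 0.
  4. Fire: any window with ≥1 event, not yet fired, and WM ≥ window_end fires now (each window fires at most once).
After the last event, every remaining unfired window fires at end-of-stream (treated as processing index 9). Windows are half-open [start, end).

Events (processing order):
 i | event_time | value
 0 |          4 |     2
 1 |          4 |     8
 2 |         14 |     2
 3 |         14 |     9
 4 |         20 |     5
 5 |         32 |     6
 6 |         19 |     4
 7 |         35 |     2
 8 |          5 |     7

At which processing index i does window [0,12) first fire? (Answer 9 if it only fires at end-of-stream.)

i=0 t=4 v=2: → [0,12); WM=4
i=1 t=4 v=8: → [0,12); WM=4
i=2 t=14 v=2: → [12,24); WM=14; [0,12) fires=2
i=3 t=14 v=9: → [12,24); WM=14
i=4 t=20 v=5: → [12,24); WM=20
i=5 t=32 v=6: → [24,36); WM=32; [12,24) fires=3
i=6 t=19 v=4: DROP (t<32-2); WM=32
i=7 t=35 v=2: → [24,36); WM=35
i=8 t=5 v=7: DROP (t<35-2); WM=35

2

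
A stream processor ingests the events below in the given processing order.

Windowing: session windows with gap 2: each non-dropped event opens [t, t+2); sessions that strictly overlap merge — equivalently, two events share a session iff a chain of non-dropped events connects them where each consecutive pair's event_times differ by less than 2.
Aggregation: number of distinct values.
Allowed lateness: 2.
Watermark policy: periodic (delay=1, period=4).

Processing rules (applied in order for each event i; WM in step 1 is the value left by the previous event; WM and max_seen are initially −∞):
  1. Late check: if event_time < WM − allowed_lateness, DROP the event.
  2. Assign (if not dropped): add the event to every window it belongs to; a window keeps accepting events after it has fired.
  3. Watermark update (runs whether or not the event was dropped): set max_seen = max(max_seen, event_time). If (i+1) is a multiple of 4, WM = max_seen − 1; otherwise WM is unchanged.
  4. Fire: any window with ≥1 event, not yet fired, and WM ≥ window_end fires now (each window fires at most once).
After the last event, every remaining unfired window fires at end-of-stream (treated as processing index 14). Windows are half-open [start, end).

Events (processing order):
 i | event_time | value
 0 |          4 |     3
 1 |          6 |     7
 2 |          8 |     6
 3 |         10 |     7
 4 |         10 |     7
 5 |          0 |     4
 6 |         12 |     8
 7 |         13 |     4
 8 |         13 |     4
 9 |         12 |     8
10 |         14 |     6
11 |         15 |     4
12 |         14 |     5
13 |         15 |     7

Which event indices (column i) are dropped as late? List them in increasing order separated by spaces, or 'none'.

i=0 t=4 v=3: → [4,6); WM=−∞
i=1 t=6 v=7: → [6,8); WM=−∞
i=2 t=8 v=6: → [8,10); WM=−∞
i=3 t=10 v=7: → [10,12); WM=9
i=4 t=10 v=7: → [10,12); WM=9
i=5 t=0 v=4: DROP (t<9-2); WM=9
i=6 t=12 v=8: → [12,14); WM=9
i=7 t=13 v=4: → [12,15); WM=12
i=8 t=13 v=4: → [12,15); WM=12
i=9 t=12 v=8: → [12,15); WM=12
i=10 t=14 v=6: → [12,16); WM=12
i=11 t=15 v=4: → [12,17); WM=14
i=12 t=14 v=5: → [12,17); WM=14
i=13 t=15 v=7: → [12,17); WM=14

5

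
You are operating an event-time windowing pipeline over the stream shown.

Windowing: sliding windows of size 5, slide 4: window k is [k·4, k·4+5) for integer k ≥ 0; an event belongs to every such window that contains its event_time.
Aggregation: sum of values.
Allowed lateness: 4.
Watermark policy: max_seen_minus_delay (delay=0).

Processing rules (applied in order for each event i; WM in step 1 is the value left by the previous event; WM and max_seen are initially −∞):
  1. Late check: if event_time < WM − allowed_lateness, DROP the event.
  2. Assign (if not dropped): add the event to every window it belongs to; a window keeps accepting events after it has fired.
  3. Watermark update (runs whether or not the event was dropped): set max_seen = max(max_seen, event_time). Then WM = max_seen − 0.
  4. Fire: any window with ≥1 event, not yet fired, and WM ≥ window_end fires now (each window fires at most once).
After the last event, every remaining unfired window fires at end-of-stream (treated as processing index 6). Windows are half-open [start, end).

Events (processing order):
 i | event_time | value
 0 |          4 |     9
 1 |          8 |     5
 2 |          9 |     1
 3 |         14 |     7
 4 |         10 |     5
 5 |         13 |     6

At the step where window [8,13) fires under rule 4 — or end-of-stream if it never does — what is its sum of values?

i=0 t=4 v=9: → [4,9),[0,5); WM=4
i=1 t=8 v=5: → [8,13),[4,9); WM=8; [0,5) fires=9
i=2 t=9 v=1: → [8,13); WM=9; [4,9) fires=14
i=3 t=14 v=7: → [12,17); WM=14; [8,13) fires=6
i=4 t=10 v=5: → [8,13); WM=14
i=5 t=13 v=6: → [12,17); WM=14

6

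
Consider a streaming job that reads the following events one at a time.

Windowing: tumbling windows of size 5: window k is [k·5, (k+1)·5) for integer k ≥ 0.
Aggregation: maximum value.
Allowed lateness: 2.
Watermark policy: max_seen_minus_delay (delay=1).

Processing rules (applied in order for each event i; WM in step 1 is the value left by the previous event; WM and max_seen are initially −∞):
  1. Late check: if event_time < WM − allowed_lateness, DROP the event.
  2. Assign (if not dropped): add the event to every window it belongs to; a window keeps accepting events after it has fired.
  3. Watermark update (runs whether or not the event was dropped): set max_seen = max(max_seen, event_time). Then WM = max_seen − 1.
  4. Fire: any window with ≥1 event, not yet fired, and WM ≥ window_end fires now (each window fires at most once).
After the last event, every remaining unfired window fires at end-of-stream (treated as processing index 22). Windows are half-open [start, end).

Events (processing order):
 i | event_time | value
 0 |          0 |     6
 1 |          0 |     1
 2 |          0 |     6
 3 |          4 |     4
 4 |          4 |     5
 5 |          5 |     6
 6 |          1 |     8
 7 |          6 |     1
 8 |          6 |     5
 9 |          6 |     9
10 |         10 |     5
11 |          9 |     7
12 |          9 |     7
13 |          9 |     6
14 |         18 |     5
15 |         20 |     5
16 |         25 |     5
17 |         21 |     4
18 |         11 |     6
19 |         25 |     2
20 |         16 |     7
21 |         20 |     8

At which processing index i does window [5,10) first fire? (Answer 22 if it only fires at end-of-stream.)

14

i=0 t=0 v=6: → [0,5); WM=-1
i=1 t=0 v=1: → [0,5); WM=-1
i=2 t=0 v=6: → [0,5); WM=-1
i=3 t=4 v=4: → [0,5); WM=3
i=4 t=4 v=5: → [0,5); WM=3
i=5 t=5 v=6: → [5,10); WM=4
i=6 t=1 v=8: DROP (t<4-2); WM=4
i=7 t=6 v=1: → [5,10); WM=5; [0,5) fires=6
i=8 t=6 v=5: → [5,10); WM=5
i=9 t=6 v=9: → [5,10); WM=5
i=10 t=10 v=5: → [10,15); WM=9
i=11 t=9 v=7: → [5,10); WM=9
i=12 t=9 v=7: → [5,10); WM=9
i=13 t=9 v=6: → [5,10); WM=9
i=14 t=18 v=5: → [15,20); WM=17; [5,10) fires=9 [10,15) fires=5
i=15 t=20 v=5: → [20,25); WM=19
i=16 t=25 v=5: → [25,30); WM=24; [15,20) fires=5
i=17 t=21 v=4: DROP (t<24-2); WM=24
i=18 t=11 v=6: DROP (t<24-2); WM=24
i=19 t=25 v=2: → [25,30); WM=24
i=20 t=16 v=7: DROP (t<24-2); WM=24
i=21 t=20 v=8: DROP (t<24-2); WM=24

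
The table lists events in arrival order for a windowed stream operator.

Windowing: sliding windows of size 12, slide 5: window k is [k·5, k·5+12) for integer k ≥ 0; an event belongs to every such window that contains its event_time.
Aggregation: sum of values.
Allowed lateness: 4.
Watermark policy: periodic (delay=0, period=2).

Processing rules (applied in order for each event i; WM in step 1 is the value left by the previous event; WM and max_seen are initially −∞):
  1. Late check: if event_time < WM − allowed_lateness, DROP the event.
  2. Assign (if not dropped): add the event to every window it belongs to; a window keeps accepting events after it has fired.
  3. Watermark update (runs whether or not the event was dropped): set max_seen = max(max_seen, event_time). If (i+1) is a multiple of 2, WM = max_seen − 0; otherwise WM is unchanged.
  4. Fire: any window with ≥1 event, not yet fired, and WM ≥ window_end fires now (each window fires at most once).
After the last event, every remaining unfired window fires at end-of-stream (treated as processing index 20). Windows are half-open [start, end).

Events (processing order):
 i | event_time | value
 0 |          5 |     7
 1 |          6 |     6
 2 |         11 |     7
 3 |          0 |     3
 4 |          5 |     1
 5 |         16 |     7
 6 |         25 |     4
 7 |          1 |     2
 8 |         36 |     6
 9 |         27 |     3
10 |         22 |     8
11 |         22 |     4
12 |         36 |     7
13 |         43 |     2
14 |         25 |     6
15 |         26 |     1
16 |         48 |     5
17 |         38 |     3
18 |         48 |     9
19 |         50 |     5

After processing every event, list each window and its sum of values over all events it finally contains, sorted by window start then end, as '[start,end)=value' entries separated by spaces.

i=0 t=5 v=7: → [5,17),[0,12); WM=−∞
i=1 t=6 v=6: → [5,17),[0,12); WM=6
i=2 t=11 v=7: → [10,22),[5,17),[0,12); WM=6
i=3 t=0 v=3: DROP (t<6-4); WM=11
i=4 t=5 v=1: DROP (t<11-4); WM=11
i=5 t=16 v=7: → [15,27),[10,22),[5,17); WM=16; [0,12) fires=20
i=6 t=25 v=4: → [25,37),[20,32),[15,27); WM=16
i=7 t=1 v=2: DROP (t<16-4); WM=25; [5,17) fires=27 [10,22) fires=14
i=8 t=36 v=6: → [35,47),[30,42),[25,37); WM=25
i=9 t=27 v=3: → [25,37),[20,32); WM=36; [15,27) fires=11 [20,32) fires=7
i=10 t=22 v=8: DROP (t<36-4); WM=36
i=11 t=22 v=4: DROP (t<36-4); WM=36
i=12 t=36 v=7: → [35,47),[30,42),[25,37); WM=36
i=13 t=43 v=2: → [40,52),[35,47); WM=43; [25,37) fires=20 [30,42) fires=13
i=14 t=25 v=6: DROP (t<43-4); WM=43
i=15 t=26 v=1: DROP (t<43-4); WM=43
i=16 t=48 v=5: → [45,57),[40,52); WM=43
i=17 t=38 v=3: DROP (t<43-4); WM=48; [35,47) fires=15
i=18 t=48 v=9: → [45,57),[40,52); WM=48
i=19 t=50 v=5: → [50,62),[45,57),[40,52); WM=50

[0,12)=20 [5,17)=27 [10,22)=14 [15,27)=11 [20,32)=7 [25,37)=20 [30,42)=13 [35,47)=15 [40,52)=21 [45,57)=19 [50,62)=5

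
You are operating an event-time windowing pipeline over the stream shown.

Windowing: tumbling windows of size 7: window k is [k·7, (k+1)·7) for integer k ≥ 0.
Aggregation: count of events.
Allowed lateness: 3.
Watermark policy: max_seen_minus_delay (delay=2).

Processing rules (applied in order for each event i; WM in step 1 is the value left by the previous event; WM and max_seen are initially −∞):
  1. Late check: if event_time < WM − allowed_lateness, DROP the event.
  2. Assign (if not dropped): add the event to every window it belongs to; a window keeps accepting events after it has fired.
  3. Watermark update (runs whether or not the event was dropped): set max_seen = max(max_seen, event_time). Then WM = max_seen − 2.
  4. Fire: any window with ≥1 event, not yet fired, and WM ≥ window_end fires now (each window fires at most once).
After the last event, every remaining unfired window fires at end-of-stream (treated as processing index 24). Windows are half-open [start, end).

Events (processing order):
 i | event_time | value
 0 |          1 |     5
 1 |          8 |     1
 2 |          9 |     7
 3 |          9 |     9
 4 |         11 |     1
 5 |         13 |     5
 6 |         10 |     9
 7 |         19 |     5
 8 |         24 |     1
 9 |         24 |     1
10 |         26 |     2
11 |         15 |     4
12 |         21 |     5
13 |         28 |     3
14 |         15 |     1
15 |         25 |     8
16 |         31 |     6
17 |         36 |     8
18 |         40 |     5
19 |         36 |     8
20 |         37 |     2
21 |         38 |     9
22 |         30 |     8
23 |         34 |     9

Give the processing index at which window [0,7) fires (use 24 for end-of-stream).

2

i=0 t=1 v=5: → [0,7); WM=-1
i=1 t=8 v=1: → [7,14); WM=6
i=2 t=9 v=7: → [7,14); WM=7; [0,7) fires=1
i=3 t=9 v=9: → [7,14); WM=7
i=4 t=11 v=1: → [7,14); WM=9
i=5 t=13 v=5: → [7,14); WM=11
i=6 t=10 v=9: → [7,14); WM=11
i=7 t=19 v=5: → [14,21); WM=17; [7,14) fires=6
i=8 t=24 v=1: → [21,28); WM=22; [14,21) fires=1
i=9 t=24 v=1: → [21,28); WM=22
i=10 t=26 v=2: → [21,28); WM=24
i=11 t=15 v=4: DROP (t<24-3); WM=24
i=12 t=21 v=5: → [21,28); WM=24
i=13 t=28 v=3: → [28,35); WM=26
i=14 t=15 v=1: DROP (t<26-3); WM=26
i=15 t=25 v=8: → [21,28); WM=26
i=16 t=31 v=6: → [28,35); WM=29; [21,28) fires=5
i=17 t=36 v=8: → [35,42); WM=34
i=18 t=40 v=5: → [35,42); WM=38; [28,35) fires=2
i=19 t=36 v=8: → [35,42); WM=38
i=20 t=37 v=2: → [35,42); WM=38
i=21 t=38 v=9: → [35,42); WM=38
i=22 t=30 v=8: DROP (t<38-3); WM=38
i=23 t=34 v=9: DROP (t<38-3); WM=38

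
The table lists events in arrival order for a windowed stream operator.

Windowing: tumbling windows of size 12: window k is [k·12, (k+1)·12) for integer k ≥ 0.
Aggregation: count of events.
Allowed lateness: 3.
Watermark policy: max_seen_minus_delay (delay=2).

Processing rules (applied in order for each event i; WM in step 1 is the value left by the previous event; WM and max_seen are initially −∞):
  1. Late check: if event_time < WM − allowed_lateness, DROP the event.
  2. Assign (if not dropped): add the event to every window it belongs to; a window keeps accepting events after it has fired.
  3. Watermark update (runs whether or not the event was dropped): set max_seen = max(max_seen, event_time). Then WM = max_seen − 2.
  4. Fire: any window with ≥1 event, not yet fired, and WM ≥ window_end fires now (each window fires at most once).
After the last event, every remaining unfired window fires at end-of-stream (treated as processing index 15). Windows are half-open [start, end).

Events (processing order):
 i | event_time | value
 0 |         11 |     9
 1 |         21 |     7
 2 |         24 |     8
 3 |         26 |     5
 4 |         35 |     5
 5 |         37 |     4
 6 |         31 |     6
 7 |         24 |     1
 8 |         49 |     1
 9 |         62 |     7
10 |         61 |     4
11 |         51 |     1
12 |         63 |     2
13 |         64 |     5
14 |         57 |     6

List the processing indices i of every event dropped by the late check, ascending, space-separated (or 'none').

i=0 t=11 v=9: → [0,12); WM=9
i=1 t=21 v=7: → [12,24); WM=19; [0,12) fires=1
i=2 t=24 v=8: → [24,36); WM=22
i=3 t=26 v=5: → [24,36); WM=24; [12,24) fires=1
i=4 t=35 v=5: → [24,36); WM=33
i=5 t=37 v=4: → [36,48); WM=35
i=6 t=31 v=6: DROP (t<35-3); WM=35
i=7 t=24 v=1: DROP (t<35-3); WM=35
i=8 t=49 v=1: → [48,60); WM=47; [24,36) fires=3
i=9 t=62 v=7: → [60,72); WM=60; [36,48) fires=1 [48,60) fires=1
i=10 t=61 v=4: → [60,72); WM=60
i=11 t=51 v=1: DROP (t<60-3); WM=60
i=12 t=63 v=2: → [60,72); WM=61
i=13 t=64 v=5: → [60,72); WM=62
i=14 t=57 v=6: DROP (t<62-3); WM=62

6 7 11 14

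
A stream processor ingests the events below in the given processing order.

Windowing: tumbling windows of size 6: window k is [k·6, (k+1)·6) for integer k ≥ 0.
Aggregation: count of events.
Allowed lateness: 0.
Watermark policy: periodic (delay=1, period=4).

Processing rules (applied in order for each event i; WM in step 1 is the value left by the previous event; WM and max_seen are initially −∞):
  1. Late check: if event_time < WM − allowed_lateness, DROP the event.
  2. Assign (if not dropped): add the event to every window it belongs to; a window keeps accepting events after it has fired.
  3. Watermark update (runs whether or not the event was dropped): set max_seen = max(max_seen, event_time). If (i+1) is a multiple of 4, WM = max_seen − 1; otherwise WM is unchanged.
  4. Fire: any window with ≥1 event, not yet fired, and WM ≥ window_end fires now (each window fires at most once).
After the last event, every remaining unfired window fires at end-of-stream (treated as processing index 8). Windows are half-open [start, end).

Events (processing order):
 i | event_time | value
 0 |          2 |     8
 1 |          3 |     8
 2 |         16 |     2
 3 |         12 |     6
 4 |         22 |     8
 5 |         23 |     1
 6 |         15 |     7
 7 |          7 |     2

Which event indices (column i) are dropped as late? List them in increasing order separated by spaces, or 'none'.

i=0 t=2 v=8: → [0,6); WM=−∞
i=1 t=3 v=8: → [0,6); WM=−∞
i=2 t=16 v=2: → [12,18); WM=−∞
i=3 t=12 v=6: → [12,18); WM=15; [0,6) fires=2
i=4 t=22 v=8: → [18,24); WM=15
i=5 t=23 v=1: → [18,24); WM=15
i=6 t=15 v=7: → [12,18); WM=15
i=7 t=7 v=2: DROP (t<15-0); WM=22; [12,18) fires=3

7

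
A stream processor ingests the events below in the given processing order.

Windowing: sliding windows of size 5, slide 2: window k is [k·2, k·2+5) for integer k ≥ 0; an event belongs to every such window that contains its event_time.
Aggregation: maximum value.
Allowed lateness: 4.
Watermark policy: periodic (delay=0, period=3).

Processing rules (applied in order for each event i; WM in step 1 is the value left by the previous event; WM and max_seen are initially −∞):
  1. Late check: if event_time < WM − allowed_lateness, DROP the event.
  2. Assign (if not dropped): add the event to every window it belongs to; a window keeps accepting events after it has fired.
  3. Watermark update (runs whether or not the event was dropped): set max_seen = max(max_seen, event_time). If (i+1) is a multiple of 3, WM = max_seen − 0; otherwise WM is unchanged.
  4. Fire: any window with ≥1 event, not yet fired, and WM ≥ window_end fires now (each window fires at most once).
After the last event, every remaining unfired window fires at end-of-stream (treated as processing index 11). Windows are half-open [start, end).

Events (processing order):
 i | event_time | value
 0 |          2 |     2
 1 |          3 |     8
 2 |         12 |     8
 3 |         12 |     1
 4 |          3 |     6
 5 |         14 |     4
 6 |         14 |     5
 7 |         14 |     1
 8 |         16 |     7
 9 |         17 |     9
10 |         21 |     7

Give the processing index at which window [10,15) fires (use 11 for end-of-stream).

i=0 t=2 v=2: → [2,7),[0,5); WM=−∞
i=1 t=3 v=8: → [2,7),[0,5); WM=−∞
i=2 t=12 v=8: → [12,17),[10,15),[8,13); WM=12; [0,5) fires=8 [2,7) fires=8
i=3 t=12 v=1: → [12,17),[10,15),[8,13); WM=12
i=4 t=3 v=6: DROP (t<12-4); WM=12
i=5 t=14 v=4: → [14,19),[12,17),[10,15); WM=14; [8,13) fires=8
i=6 t=14 v=5: → [14,19),[12,17),[10,15); WM=14
i=7 t=14 v=1: → [14,19),[12,17),[10,15); WM=14
i=8 t=16 v=7: → [16,21),[14,19),[12,17); WM=16; [10,15) fires=8
i=9 t=17 v=9: → [16,21),[14,19); WM=16
i=10 t=21 v=7: → [20,25),[18,23); WM=16

8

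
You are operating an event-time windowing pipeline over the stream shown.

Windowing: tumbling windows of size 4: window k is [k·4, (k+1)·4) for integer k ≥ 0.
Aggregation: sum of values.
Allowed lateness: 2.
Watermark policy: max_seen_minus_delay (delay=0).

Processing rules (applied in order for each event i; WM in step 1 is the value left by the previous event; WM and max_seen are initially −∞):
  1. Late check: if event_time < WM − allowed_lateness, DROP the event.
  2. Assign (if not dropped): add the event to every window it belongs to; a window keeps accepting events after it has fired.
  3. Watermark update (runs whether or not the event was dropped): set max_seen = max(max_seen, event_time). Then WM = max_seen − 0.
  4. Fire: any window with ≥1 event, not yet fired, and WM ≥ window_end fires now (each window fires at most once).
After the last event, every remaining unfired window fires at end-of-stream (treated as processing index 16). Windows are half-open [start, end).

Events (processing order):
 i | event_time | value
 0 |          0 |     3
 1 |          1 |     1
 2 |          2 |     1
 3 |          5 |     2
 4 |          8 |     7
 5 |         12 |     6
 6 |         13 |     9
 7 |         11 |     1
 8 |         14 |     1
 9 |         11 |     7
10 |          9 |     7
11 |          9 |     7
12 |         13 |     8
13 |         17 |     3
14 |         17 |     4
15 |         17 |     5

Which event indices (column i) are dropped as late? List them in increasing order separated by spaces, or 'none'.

9 10 11

i=0 t=0 v=3: → [0,4); WM=0
i=1 t=1 v=1: → [0,4); WM=1
i=2 t=2 v=1: → [0,4); WM=2
i=3 t=5 v=2: → [4,8); WM=5; [0,4) fires=5
i=4 t=8 v=7: → [8,12); WM=8; [4,8) fires=2
i=5 t=12 v=6: → [12,16); WM=12; [8,12) fires=7
i=6 t=13 v=9: → [12,16); WM=13
i=7 t=11 v=1: → [8,12); WM=13
i=8 t=14 v=1: → [12,16); WM=14
i=9 t=11 v=7: DROP (t<14-2); WM=14
i=10 t=9 v=7: DROP (t<14-2); WM=14
i=11 t=9 v=7: DROP (t<14-2); WM=14
i=12 t=13 v=8: → [12,16); WM=14
i=13 t=17 v=3: → [16,20); WM=17; [12,16) fires=24
i=14 t=17 v=4: → [16,20); WM=17
i=15 t=17 v=5: → [16,20); WM=17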